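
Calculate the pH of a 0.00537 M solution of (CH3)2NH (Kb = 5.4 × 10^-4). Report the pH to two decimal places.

pH = 11.16

(CH3)2NH + H2O ⇌ (CH3)2NH2+ + OH-
From the ICE table, Kb = [OH-]²/(0.00537 − [OH-]) = 5.4 × 10^-4.
The 5% rule fails; solving [OH-]² + Kb·[OH-] − Kb·C₀ = 0 exactly:
[OH-] = [−0.00054 + √(0.00054² + 1.16e-05)]/2 = 1.45 × 10^-3 M
pOH = 2.84, so pH = 14.00 − pOH = 11.16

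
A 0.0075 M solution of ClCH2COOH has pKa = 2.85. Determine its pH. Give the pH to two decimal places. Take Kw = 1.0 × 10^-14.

pH = 2.58

ClCH2COOH ⇌ ClCH2COO- + H+
Ka = 10^(−2.85) = 1.41 × 10^-3
From the ICE table, Ka = x²/(0.0075 − x) = 1.41 × 10^-3.
x is not negligible relative to C₀; solve x² + 0.00141·x − 1.06e-05 = 0.
x = (−Ka + √(Ka² + 4·Ka·C₀))/2 = 2.62 × 10^-3 M
pH = −log(2.62 × 10^-3) = 2.58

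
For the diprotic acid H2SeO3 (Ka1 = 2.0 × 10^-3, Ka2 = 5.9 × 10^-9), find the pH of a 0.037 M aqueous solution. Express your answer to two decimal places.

Ka1 ≫ Ka2, so treat the first dissociation as the only significant source of H+.
Ka1 = x²/(0.037 − x) = 2.0 × 10^-3
Solving the quadratic: x = (−Ka1 + √(Ka1² + 4·Ka1·C₀))/2 = 7.66 × 10^-3 M
pH = −log(7.66 × 10^-3) = 2.12

pH = 2.12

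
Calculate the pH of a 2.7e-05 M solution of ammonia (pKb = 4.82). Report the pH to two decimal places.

pH = 9.15

NH3 + H2O ⇌ NH4+ + OH-
Kb = 10^(−4.82) = 1.51 × 10^-5
From the ICE table, Kb = [OH-]²/(2.7e-05 − [OH-]) = 1.51 × 10^-5.
The 5% rule fails; solving [OH-]² + Kb·[OH-] − Kb·C₀ = 0 exactly:
[OH-] = (−Kb + √(Kb² + 4·Kb·C₀))/2 = 1.40 × 10^-5 M
pOH = 4.85, so pH = 14.00 − pOH = 9.15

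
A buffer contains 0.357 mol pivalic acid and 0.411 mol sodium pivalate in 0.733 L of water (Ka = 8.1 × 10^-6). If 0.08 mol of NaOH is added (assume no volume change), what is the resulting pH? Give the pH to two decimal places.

pH = 5.34

OH- converts (CH3)3CCOOH to (CH3)3CCOO-: (CH3)3CCOOH → 0.277 mol, (CH3)3CCOO- → 0.491 mol.
pKa = −log(8.1 × 10^-6) = 5.092
pH = pKa + log(n_(CH3)3CCOO-/n_(CH3)3CCOOH) = 5.092 + log(0.491/0.277) = 5.092 + (+0.249)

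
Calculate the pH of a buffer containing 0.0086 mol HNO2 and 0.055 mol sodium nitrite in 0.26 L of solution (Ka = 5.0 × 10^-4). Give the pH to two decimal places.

pKa = −log(5.0 × 10^-4) = 3.301
Henderson–Hasselbalch: pH = pKa + log([NO2-]/[HNO2]) = 3.301 + log(0.055/0.0086)
pH = 3.301 + (+0.806) = 4.11

pH = 4.11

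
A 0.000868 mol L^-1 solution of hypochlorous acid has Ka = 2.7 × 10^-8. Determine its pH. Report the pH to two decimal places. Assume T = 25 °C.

HOCl ⇌ OCl- + H+
From the ICE table, Ka = x²/(0.000868 − x) = 2.7 × 10^-8.
Assume x ≪ 0.000868: x ≈ √(2.7 × 10^-8 × 0.000868) = 4.84 × 10^-6 M
Check: 0.56% ionized — well under 5%, approximation valid.
pH = −log[H+] = −log(4.84 × 10^-6) = 5.32

pH = 5.32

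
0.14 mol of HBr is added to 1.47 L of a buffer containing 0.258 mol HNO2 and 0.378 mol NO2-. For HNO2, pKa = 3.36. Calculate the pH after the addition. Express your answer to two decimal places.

pH = 3.14

After neutralization: n(HNO2) = 0.398 mol, n(NO2-) = 0.238 mol.
Henderson–Hasselbalch with mole ratio 0.238/0.398: pH = 3.36 + (-0.223)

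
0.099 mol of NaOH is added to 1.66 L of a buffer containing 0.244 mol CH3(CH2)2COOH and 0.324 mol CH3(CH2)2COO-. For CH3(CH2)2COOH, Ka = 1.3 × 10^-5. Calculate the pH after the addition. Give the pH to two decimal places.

OH- converts CH3(CH2)2COOH to CH3(CH2)2COO-: CH3(CH2)2COOH → 0.145 mol, CH3(CH2)2COO- → 0.423 mol.
pKa = −log(1.3 × 10^-5) = 4.886
pH = pKa + log([A⁻]/[HA]) = 4.886 + log(0.423/0.145) = 4.886 +0.465

pH = 5.35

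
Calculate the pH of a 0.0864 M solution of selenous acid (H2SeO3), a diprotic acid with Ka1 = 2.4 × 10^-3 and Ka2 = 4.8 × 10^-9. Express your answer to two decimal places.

pH = 1.88

Ka1 ≫ Ka2, so treat the first dissociation as the only significant source of H+.
Ka1 = x²/(0.0864 − x) = 2.4 × 10^-3
Solving the quadratic: x = (−Ka1 + √(Ka1² + 4·Ka1·C₀))/2 = 1.32 × 10^-2 M
pH = −log(1.32 × 10^-2) = 1.88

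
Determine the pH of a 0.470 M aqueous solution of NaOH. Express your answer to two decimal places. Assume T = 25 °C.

pH = 13.67

NaOH is a strong base; [OH-] = 0.47 M.
pOH = -log(0.47) = 0.33
pH = 14.00 - 0.33 = 13.67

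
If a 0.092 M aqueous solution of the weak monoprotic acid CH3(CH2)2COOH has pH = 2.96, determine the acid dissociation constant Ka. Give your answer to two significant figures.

[H+] = 10^(-2.96) = 1.10 × 10^-3 M
At equilibrium [HA] = 0.092 − 1.10 × 10^-3 = 9.09 × 10^-2 M
Ka = [H+][A-]/[HA] = (1.10 × 10^-3)² / 9.09 × 10^-2 = 1.3 × 10^-5

Ka = 1.3 × 10^-5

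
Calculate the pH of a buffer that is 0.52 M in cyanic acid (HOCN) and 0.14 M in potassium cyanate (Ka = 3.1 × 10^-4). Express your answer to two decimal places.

pH = 2.94

pKa = −log(3.1 × 10^-4) = 3.509
Using pH = pKa + log([base]/[acid]) with [base]/[acid] = 0.14/0.52:
pH = 3.509 + (-0.570) = 2.94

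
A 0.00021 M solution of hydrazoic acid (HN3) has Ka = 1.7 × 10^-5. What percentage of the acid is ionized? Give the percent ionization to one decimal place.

24.7%

HN3 ⇌ N3- + H+; let x = [H+] at equilibrium.
Ka = x²/(C₀ − x); solving the quadratic gives x = 5.19 × 10^-5 M.
% ionization = x/C₀ × 100% = 5.19 × 10^-5/0.00021 × 100% = 24.7%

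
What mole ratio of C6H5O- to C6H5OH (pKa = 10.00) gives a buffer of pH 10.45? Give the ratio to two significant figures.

pH = pKa + log(r) ⇒ log(r) = 10.45 − 10.00 = +0.45
r = [C6H5O-]/[C6H5OH] = 10^(+0.45) = 2.82

ratio = 2.8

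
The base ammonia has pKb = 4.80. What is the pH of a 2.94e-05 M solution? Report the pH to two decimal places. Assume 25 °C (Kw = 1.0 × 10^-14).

NH3 + H2O ⇌ NH4+ + OH-
Kb = 10^(−4.80) = 1.58 × 10^-5
Kb = [OH-]²/(2.94e-05 − [OH-]) = 1.58 × 10^-5
The 5% rule fails; solving [OH-]² + Kb·[OH-] − Kb·C₀ = 0 exactly:
[OH-] = (−Kb + √(Kb² + 4·Kb·C₀))/2 = 1.51 × 10^-5 M
pOH = −log(1.51 × 10^-5) = 4.82; pH = 14.00 − 4.82 = 9.18

pH = 9.18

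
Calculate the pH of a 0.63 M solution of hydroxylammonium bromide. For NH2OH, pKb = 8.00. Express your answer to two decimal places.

NH3OH+ is the conjugate acid of the weak base NH2OH.
Kb = 10^(−8.00) = 1.00 × 10^-8
Ka = Kw/Kb = 1.0×10^-14 / 1.00 × 10^-8 = 1.00 × 10^-6
Let x = [H+] at equilibrium. Ka = x²/(0.63 − x).
Since Ka ≪ C₀, x ≈ √(Ka·C₀) = 7.94 × 10^-4 M.
pH = −log(7.94 × 10^-4) = 3.10

pH = 3.10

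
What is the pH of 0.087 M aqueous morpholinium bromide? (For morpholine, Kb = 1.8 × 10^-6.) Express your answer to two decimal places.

pH = 4.66

C4H8ONH2+ is the conjugate acid of the weak base C4H8ONH.
Ka = Kw/Kb = 1.0×10^-14 / 1.8 × 10^-6 = 5.56 × 10^-9
From the ICE table, Ka = [H+]²/(0.087 − [H+]) = 5.56 × 10^-9.
Neglecting [H+] in the denominator: [H+] = √(5.56 × 10^-9 × 0.087) = 2.20 × 10^-5 M
pH = −log(2.20 × 10^-5) = 4.66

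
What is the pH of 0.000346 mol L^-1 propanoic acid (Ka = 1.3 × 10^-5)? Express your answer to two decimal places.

pH = 4.22

CH3CH2COOH ⇌ CH3CH2COO- + H+
From the ICE table, Ka = [H+]²/(0.000346 − [H+]) = 1.3 × 10^-5.
[H+] is not negligible relative to C₀; solve [H+]² + 1.3e-05·[H+] − 4.5e-09 = 0.
[H+] = (−Ka + √(Ka² + 4·Ka·C₀))/2 = 6.09 × 10^-5 M
pH = −log(6.09 × 10^-5) = 4.22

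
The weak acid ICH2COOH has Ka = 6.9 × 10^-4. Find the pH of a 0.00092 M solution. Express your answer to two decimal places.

ICH2COOH ⇌ ICH2COO- + H+
From the ICE table, Ka = x²/(0.00092 − x) = 6.9 × 10^-4.
x is not negligible relative to C₀; solve x² + 0.00069·x − 6.35e-07 = 0.
x = [−0.00069 + √(0.00069² + 2.54e-06)]/2 = 5.23 × 10^-4 M
pH = −log[H+] = −log(5.23 × 10^-4) = 3.28

pH = 3.28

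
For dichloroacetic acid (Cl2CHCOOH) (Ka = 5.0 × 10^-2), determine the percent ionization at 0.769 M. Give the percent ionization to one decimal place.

22.5%

Cl2CHCOOH ⇌ Cl2CHCOO- + H+; let x = [H+] at equilibrium.
Solve x² + 0.05x − 0.0385 = 0 → x = 1.73 × 10^-1 M
% ionization = x/C₀ × 100% = 1.73 × 10^-1/0.769 × 100% = 22.5%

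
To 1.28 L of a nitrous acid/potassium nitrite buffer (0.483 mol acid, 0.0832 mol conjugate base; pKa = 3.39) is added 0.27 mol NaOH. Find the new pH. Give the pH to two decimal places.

After neutralization: n(HNO2) = 0.213 mol, n(NO2-) = 0.353 mol.
Henderson–Hasselbalch with mole ratio 0.353/0.213: pH = 3.39 + (+0.219)

pH = 3.61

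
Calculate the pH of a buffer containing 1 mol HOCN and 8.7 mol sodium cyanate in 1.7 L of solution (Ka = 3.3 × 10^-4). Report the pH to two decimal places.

pH = 4.42

pKa = −log(3.3 × 10^-4) = 3.481
Using pH = pKa + log([base]/[acid]) with [base]/[acid] = 8.7/1:
pH = 3.481 + (+0.940) = 4.42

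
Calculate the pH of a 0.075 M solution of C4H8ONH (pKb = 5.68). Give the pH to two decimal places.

pH = 10.60

C4H8ONH + H2O ⇌ C4H8ONH2+ + OH-
Kb = 10^(−5.68) = 2.09 × 10^-6
From the ICE table, Kb = [OH-]²/(0.075 − [OH-]) = 2.09 × 10^-6.
Assume [OH-] ≪ 0.075: [OH-] ≈ √(2.09 × 10^-6 × 0.075) = 3.96 × 10^-4 M
pOH = 3.40, so pH = 14.00 − pOH = 10.60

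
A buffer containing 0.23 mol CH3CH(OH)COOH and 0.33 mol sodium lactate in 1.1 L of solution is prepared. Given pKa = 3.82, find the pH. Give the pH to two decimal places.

Henderson–Hasselbalch: pH = pKa + log([CH3CH(OH)COO-]/[CH3CH(OH)COOH]) = 3.82 + log(0.33/0.23)
pH = 3.82 + (+0.157) = 3.98

pH = 3.98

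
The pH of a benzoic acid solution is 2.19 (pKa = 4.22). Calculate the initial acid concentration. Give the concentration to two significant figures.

C₀ = 7.0 × 10^-1 M

[H+] = 10^(-2.19) = 6.46 × 10^-3 M = x
Ka = 10^(−4.22) = 6.03 × 10^-5
Ka = x²/(C₀ − x) ⇒ C₀ = x + x²/Ka
C₀ = 6.46 × 10^-3 + (6.46 × 10^-3)²/(6.03 × 10^-5) = 6.99 × 10^-1 M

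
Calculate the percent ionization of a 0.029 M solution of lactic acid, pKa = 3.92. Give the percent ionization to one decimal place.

CH3CH(OH)COOH ⇌ CH3CH(OH)COO- + H+; let x = [H+] at equilibrium.
Ka = 10^(−3.92) = 1.20 × 10^-4
Ka = x²/(C₀ − x); solving the quadratic gives x = 1.81 × 10^-3 M.
% ionization = x/C₀ × 100% = 1.81 × 10^-3/0.029 × 100% = 6.2%

6.2%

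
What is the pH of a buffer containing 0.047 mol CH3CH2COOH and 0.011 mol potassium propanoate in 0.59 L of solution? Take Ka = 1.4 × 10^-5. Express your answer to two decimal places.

pH = 4.22

pKa = −log(1.4 × 10^-5) = 4.854
Using pH = pKa + log([base]/[acid]) with [base]/[acid] = 0.011/0.047:
pH = 4.854 + (-0.631) = 4.22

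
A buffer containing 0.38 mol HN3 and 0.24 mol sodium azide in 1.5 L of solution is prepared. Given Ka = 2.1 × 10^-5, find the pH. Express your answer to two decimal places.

pKa = −log(2.1 × 10^-5) = 4.678
pH = pKa + log([A⁻]/[HA]) = 4.678 + log(0.24/0.38)
pH = 4.678 + (-0.200) = 4.48

pH = 4.48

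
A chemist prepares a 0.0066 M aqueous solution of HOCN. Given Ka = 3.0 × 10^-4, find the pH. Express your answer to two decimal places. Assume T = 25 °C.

pH = 2.90

HOCN ⇌ OCN- + H+
Ka = [H+]²/(0.0066 − [H+]) = 3.0 × 10^-4
The 5% rule fails; solving [H+]² + Ka·[H+] − Ka·C₀ = 0 exactly:
[H+] = [−0.0003 + √(0.0003² + 7.92e-06)]/2 = 1.27 × 10^-3 M
pH = −log(1.27 × 10^-3) = 2.90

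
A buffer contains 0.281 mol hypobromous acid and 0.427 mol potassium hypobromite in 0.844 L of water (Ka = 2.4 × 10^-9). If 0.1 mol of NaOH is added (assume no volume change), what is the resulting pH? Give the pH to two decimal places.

After neutralization: n(HOBr) = 0.181 mol, n(OBr-) = 0.527 mol.
pKa = −log(2.4 × 10^-9) = 8.620
pH = pKa + log([A⁻]/[HA]) = 8.620 + log(0.527/0.181) = 8.620 +0.464

pH = 9.08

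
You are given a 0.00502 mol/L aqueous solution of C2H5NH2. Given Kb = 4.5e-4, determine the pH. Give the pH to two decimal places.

C2H5NH2 + H2O ⇌ C2H5NH3+ + OH-
Kb = [OH-]²/(0.00502 − [OH-]) = 4.5 × 10^-4
The 5% rule fails; solving [OH-]² + Kb·[OH-] − Kb·C₀ = 0 exactly:
[OH-] = (−Kb + √(Kb² + 4·Kb·C₀))/2 = 1.29 × 10^-3 M
pOH = 2.89, so pH = 14.00 − pOH = 11.11

pH = 11.11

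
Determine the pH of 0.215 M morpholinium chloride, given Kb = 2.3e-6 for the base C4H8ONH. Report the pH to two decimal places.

C4H8ONH2+ is the conjugate acid of the weak base C4H8ONH.
Ka = Kw/Kb = 1.0×10^-14 / 2.3 × 10^-6 = 4.35 × 10^-9
Ka = [H+]²/(0.215 − [H+]) = 4.35 × 10^-9
Since Ka ≪ C₀, [H+] ≈ √(Ka·C₀) = 3.06 × 10^-5 M.
Check: 0.014% ionized — well under 5%, approximation valid.
pH = −log(3.06 × 10^-5) = 4.51

pH = 4.51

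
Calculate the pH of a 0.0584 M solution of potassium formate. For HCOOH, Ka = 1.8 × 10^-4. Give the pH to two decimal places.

HCOO- is the conjugate base of the weak acid HCOOH.
Kb = Kw/Ka = 1.0×10^-14 / 1.8 × 10^-4 = 5.56 × 10^-11
Kb = x²/(0.0584 − x) = 5.56 × 10^-11
Since Kb ≪ C₀, x ≈ √(Kb·C₀) = 1.80 × 10^-6 M.
Check: 0.0031% ionized — well under 5%, approximation valid.
pOH = 5.74, so pH = 14.00 − pOH = 8.26

pH = 8.26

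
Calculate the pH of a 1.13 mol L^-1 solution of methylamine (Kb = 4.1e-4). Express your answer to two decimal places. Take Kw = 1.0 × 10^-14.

CH3NH2 + H2O ⇌ CH3NH3+ + OH-
From the ICE table, Kb = [OH-]²/(1.13 − [OH-]) = 4.1 × 10^-4.
Since Kb ≪ C₀, [OH-] ≈ √(Kb·C₀) = 2.15 × 10^-2 M.
pOH = 1.67, so pH = 14.00 − pOH = 12.33

pH = 12.33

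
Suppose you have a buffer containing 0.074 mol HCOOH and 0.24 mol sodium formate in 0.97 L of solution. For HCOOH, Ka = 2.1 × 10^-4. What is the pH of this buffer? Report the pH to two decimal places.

pH = 4.19

pKa = −log(2.1 × 10^-4) = 3.678
Henderson–Hasselbalch: pH = pKa + log([HCOO-]/[HCOOH]) = 3.678 + log(0.24/0.074)
pH = 3.678 + (+0.511) = 4.19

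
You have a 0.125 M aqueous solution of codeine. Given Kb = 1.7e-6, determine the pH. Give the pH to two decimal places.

pH = 10.66

C18H21NO3 + H2O ⇌ C18H22NO3+ + OH-
Let x = [OH-] at equilibrium. Kb = x²/(0.125 − x).
Neglecting x in the denominator: x = √(1.7 × 10^-6 × 0.125) = 4.61 × 10^-4 M
pOH = 3.34, so pH = 14.00 − pOH = 10.66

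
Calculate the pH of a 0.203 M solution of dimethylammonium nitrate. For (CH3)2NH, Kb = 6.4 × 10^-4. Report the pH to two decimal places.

pH = 5.75

(CH3)2NH2+ is the conjugate acid of the weak base (CH3)2NH.
Ka = Kw/Kb = 1.0×10^-14 / 6.4 × 10^-4 = 1.56 × 10^-11
From the ICE table, Ka = [H+]²/(0.203 − [H+]) = 1.56 × 10^-11.
Since Ka ≪ C₀, [H+] ≈ √(Ka·C₀) = 1.78 × 10^-6 M.
([H+]/C₀ = 0.00088% < 5%, so the approximation holds.)
pH = −log(1.78 × 10^-6) = 5.75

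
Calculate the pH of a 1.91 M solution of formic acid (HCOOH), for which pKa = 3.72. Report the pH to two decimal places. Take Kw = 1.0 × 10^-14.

pH = 1.72

HCOOH ⇌ HCOO- + H+
Ka = 10^(−3.72) = 1.91 × 10^-4
Ka = [H+]²/(1.91 − [H+]) = 1.91 × 10^-4
Neglecting [H+] in the denominator: [H+] = √(1.91 × 10^-4 × 1.91) = 1.91 × 10^-2 M
pH = −log[H+] = −log(1.91 × 10^-2) = 1.72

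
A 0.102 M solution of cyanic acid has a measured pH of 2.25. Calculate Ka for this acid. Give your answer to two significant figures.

[H+] = 10^(-2.25) = 5.62 × 10^-3 M
At equilibrium [HA] = 0.102 − 5.62 × 10^-3 = 9.64 × 10^-2 M
Ka = [H+][A-]/[HA] = (5.62 × 10^-3)² / 9.64 × 10^-2 = 3.3 × 10^-4

Ka = 3.3 × 10^-4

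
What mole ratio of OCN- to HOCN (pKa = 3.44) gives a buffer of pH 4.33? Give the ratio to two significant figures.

pH = pKa + log(r) ⇒ log(r) = 4.33 − 3.44 = +0.89
r = [OCN-]/[HOCN] = 10^(+0.89) = 7.76

ratio = 7.8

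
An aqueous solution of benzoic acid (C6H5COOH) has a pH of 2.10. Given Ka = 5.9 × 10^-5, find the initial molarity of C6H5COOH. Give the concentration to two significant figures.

C₀ = 1.1 M

[H+] = 10^(-2.10) = 7.94 × 10^-3 M = x
Ka = x²/(C₀ − x) ⇒ C₀ = x + x²/Ka
C₀ = 7.94 × 10^-3 + (7.94 × 10^-3)²/(5.9 × 10^-5) = 1.08 M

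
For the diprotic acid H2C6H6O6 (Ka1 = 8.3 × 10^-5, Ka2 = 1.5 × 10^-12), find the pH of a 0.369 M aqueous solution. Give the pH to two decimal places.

pH = 2.26

Ka1 ≫ Ka2, so treat the first dissociation as the only significant source of H+.
Ka1 = x²/(0.369 − x) = 8.3 × 10^-5
x ≈ √(8.3 × 10^-5 × 0.369) = 5.53 × 10^-3 M
pH = −log(5.53 × 10^-3) = 2.26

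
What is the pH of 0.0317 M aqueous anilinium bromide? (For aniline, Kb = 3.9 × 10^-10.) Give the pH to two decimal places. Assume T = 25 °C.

pH = 3.05

C6H5NH3+ is the conjugate acid of the weak base C6H5NH2.
Ka = Kw/Kb = 1.0×10^-14 / 3.9 × 10^-10 = 2.56 × 10^-5
From the ICE table, Ka = [H+]²/(0.0317 − [H+]) = 2.56 × 10^-5.
Neglecting [H+] in the denominator: [H+] = √(2.56 × 10^-5 × 0.0317) = 9.01 × 10^-4 M
([H+]/C₀ = 2.8% < 5%, so the approximation holds.)
pH = −log[H+] = −log(9.01 × 10^-4) = 3.05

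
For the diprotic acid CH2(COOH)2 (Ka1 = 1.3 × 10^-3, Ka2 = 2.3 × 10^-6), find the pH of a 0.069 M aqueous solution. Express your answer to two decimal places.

Ka1 ≫ Ka2, so treat the first dissociation as the only significant source of H+.
Ka1 = x²/(0.069 − x) = 1.3 × 10^-3
Solving the quadratic: x = (−Ka1 + √(Ka1² + 4·Ka1·C₀))/2 = 8.84 × 10^-3 M
pH = −log(8.84 × 10^-3) = 2.05

pH = 2.05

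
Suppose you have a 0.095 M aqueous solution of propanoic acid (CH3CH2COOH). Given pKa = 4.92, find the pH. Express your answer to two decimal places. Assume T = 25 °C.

CH3CH2COOH ⇌ CH3CH2COO- + H+
Ka = 10^(−4.92) = 1.20 × 10^-5
Ka = [H+]²/(0.095 − [H+]) = 1.20 × 10^-5
Neglecting [H+] in the denominator: [H+] = √(1.20 × 10^-5 × 0.095) = 1.07 × 10^-3 M
pH = −log(1.07 × 10^-3) = 2.97

pH = 2.97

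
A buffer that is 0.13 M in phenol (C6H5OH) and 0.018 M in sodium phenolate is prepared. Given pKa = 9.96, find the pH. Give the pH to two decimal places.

pH = 9.10

Using pH = pKa + log([base]/[acid]) with [base]/[acid] = 0.018/0.13:
pH = 9.96 + (-0.859) = 9.10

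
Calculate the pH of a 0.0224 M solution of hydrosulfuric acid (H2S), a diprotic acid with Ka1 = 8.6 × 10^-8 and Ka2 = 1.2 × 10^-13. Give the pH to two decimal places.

pH = 4.36

Ka1 ≫ Ka2, so treat the first dissociation as the only significant source of H+.
Ka1 = x²/(0.0224 − x) = 8.6 × 10^-8
x ≈ √(8.6 × 10^-8 × 0.0224) = 4.39 × 10^-5 M
pH = −log(4.39 × 10^-5) = 4.36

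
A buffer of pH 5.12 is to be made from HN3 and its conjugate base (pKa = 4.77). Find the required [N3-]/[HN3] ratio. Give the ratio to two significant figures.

ratio = 2.2

pH = pKa + log(r) ⇒ log(r) = 5.12 − 4.77 = +0.35
r = [N3-]/[HN3] = 10^(+0.35) = 2.24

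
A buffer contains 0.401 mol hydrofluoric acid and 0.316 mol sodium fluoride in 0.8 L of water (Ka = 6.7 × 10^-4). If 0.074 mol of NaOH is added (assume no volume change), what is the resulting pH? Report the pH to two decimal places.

OH- converts HF to F-: HF → 0.327 mol, F- → 0.39 mol.
pKa = −log(6.7 × 10^-4) = 3.174
pH = pKa + log([A⁻]/[HA]) = 3.174 + log(0.39/0.327) = 3.174 +0.077

pH = 3.25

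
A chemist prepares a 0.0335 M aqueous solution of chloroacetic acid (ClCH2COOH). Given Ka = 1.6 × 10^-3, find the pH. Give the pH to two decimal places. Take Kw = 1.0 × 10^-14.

ClCH2COOH ⇌ ClCH2COO- + H+
Ka = x²/(0.0335 − x) = 1.6 × 10^-3
The 5% rule fails; solving x² + Ka·x − Ka·C₀ = 0 exactly:
x = (−Ka + √(Ka² + 4·Ka·C₀))/2 = 6.56 × 10^-3 M
pH = −log(6.56 × 10^-3) = 2.18

pH = 2.18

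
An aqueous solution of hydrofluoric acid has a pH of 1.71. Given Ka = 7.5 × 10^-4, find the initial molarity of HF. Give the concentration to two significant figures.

[H+] = 10^(-1.71) = 1.95 × 10^-2 M = x
Ka = x²/(C₀ − x) ⇒ C₀ = x + x²/Ka
C₀ = 1.95 × 10^-2 + (1.95 × 10^-2)²/(7.5 × 10^-4) = 5.26 × 10^-1 M

C₀ = 5.3 × 10^-1 M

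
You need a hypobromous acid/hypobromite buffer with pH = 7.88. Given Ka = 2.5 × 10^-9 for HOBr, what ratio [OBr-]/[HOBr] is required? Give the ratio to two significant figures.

pKa = -log(2.5 × 10^-9) = 8.602
pH = pKa + log(r) ⇒ log(r) = 7.88 − 8.602 = -0.722
r = [OBr-]/[HOBr] = 10^(-0.722) = 0.19

ratio = 0.19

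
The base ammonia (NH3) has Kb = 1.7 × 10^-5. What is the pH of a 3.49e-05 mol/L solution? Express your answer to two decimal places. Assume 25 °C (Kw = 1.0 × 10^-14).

NH3 + H2O ⇌ NH4+ + OH-
From the ICE table, Kb = [OH-]²/(3.49e-05 − [OH-]) = 1.7 × 10^-5.
Here C₀/Kb ≈ 2.05, so the small-[OH-] approximation fails. Use the quadratic:
[OH-] = [−1.7e-05 + √(1.7e-05² + 2.37e-09)]/2 = 1.73 × 10^-5 M
pOH = 4.76, so pH = 14.00 − pOH = 9.24

pH = 9.24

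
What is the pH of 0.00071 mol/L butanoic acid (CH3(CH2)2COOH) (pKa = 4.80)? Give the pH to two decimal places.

CH3(CH2)2COOH ⇌ CH3(CH2)2COO- + H+
Ka = 10^(−4.80) = 1.58 × 10^-5
From the ICE table, Ka = [H+]²/(0.00071 − [H+]) = 1.58 × 10^-5.
Here C₀/Ka ≈ 44.9, so the small-[H+] approximation fails. Use the quadratic:
[H+] = [−1.58e-05 + √(1.58e-05² + 4.49e-08)]/2 = 9.83 × 10^-5 M
pH = −log(9.83 × 10^-5) = 4.01

pH = 4.01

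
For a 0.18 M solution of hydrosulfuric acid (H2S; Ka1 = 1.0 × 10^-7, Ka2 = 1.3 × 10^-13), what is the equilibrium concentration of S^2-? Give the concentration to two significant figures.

First ionization gives [H+] ≈ [HS-] = 1.34 × 10^-4 M.
Second step: Ka2 = [H+][S^2-]/[HS-] ≈ [S^2-] (since [H+] ≈ [HS-]).
So [S^2-] ≈ Ka2.

1.3 × 10^-13 M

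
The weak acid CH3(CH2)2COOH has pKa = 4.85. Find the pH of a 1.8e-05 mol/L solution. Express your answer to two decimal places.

CH3(CH2)2COOH ⇌ CH3(CH2)2COO- + H+
Ka = 10^(−4.85) = 1.41 × 10^-5
From the ICE table, Ka = [H+]²/(1.8e-05 − [H+]) = 1.41 × 10^-5.
The 5% rule fails; solving [H+]² + Ka·[H+] − Ka·C₀ = 0 exactly:
[H+] = (−Ka + √(Ka² + 4·Ka·C₀))/2 = 1.04 × 10^-5 M
pH = −log[H+] = −log(1.04 × 10^-5) = 4.98

pH = 4.98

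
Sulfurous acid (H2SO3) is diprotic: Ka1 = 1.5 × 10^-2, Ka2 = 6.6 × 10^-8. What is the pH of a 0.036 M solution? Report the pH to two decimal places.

pH = 1.77

Ka1 ≫ Ka2, so treat the first dissociation as the only significant source of H+.
Ka1 = x²/(0.036 − x) = 1.5 × 10^-2
Solving the quadratic: x = (−Ka1 + √(Ka1² + 4·Ka1·C₀))/2 = 1.69 × 10^-2 M
pH = −log(1.69 × 10^-2) = 1.77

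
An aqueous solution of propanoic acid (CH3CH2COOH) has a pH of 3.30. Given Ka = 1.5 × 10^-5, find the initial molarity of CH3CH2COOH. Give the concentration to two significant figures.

[H+] = 10^(-3.30) = 5.01 × 10^-4 M = x
Ka = x²/(C₀ − x) ⇒ C₀ = x + x²/Ka
C₀ = 5.01 × 10^-4 + (5.01 × 10^-4)²/(1.5 × 10^-5) = 1.72 × 10^-2 M

C₀ = 1.7 × 10^-2 M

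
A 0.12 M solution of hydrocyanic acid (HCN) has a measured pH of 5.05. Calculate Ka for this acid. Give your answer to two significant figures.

[H+] = 10^(-5.05) = 8.91 × 10^-6 M
At equilibrium [HA] = 0.12 − 8.91 × 10^-6 = 1.20 × 10^-1 M
Ka = [H+][A-]/[HA] = (8.91 × 10^-6)² / 1.20 × 10^-1 = 6.6 × 10^-10

Ka = 6.6 × 10^-10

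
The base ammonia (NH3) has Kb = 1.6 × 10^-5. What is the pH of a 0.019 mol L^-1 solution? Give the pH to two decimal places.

pH = 10.74

NH3 + H2O ⇌ NH4+ + OH-
Kb = x²/(0.019 − x) = 1.6 × 10^-5
Since Kb ≪ C₀, x ≈ √(Kb·C₀) = 5.51 × 10^-4 M.
pOH = −log(5.51 × 10^-4) = 3.26; pH = 14.00 − 3.26 = 10.74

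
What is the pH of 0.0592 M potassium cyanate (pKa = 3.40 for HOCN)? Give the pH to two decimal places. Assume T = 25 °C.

OCN- is the conjugate base of the weak acid HOCN.
Ka = 10^(−3.40) = 3.98 × 10^-4
Kb = Kw/Ka = 1.0×10^-14 / 3.98 × 10^-4 = 2.51 × 10^-11
From the ICE table, Kb = [OH-]²/(0.0592 − [OH-]) = 2.51 × 10^-11.
Neglecting [OH-] in the denominator: [OH-] = √(2.51 × 10^-11 × 0.0592) = 1.22 × 10^-6 M
Check: 0.0021% ionized — well under 5%, approximation valid.
pOH = −log(1.22 × 10^-6) = 5.91; pH = 14.00 − 5.91 = 8.09

pH = 8.09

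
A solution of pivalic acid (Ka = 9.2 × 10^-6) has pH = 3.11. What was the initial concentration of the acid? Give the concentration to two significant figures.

C₀ = 6.6 × 10^-2 M

[H+] = 10^(-3.11) = 7.76 × 10^-4 M = x
Ka = x²/(C₀ − x) ⇒ C₀ = x + x²/Ka
C₀ = 7.76 × 10^-4 + (7.76 × 10^-4)²/(9.2 × 10^-6) = 6.62 × 10^-2 M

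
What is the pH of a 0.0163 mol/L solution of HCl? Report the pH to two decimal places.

HCl is a strong acid and dissociates completely, so [H+] = 0.0163 M.
pH = -log(0.0163) = 1.79

pH = 1.79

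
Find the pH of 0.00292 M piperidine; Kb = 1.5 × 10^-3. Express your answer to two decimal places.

pH = 11.17

C5H10NH + H2O ⇌ C5H10NH2+ + OH-
From the ICE table, Kb = [OH-]²/(0.00292 − [OH-]) = 1.5 × 10^-3.
[OH-] is not negligible relative to C₀; solve [OH-]² + 0.0015·[OH-] − 4.38e-06 = 0.
[OH-] = (−Kb + √(Kb² + 4·Kb·C₀))/2 = 1.47 × 10^-3 M
pOH = −log(1.47 × 10^-3) = 2.83; pH = 14.00 − 2.83 = 11.17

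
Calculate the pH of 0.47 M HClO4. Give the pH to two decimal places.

pH = 0.33

HClO4 is a strong acid and dissociates completely, so [H+] = 0.47 M.
pH = -log(0.47) = 0.33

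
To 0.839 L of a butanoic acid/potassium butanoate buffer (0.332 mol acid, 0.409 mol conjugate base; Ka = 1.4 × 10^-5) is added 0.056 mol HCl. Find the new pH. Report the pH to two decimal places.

After neutralization: n(CH3(CH2)2COOH) = 0.388 mol, n(CH3(CH2)2COO-) = 0.353 mol.
pKa = −log(1.4 × 10^-5) = 4.854
pH = pKa + log(n_CH3(CH2)2COO-/n_CH3(CH2)2COOH) = 4.854 + log(0.353/0.388) = 4.854 + (-0.041)

pH = 4.81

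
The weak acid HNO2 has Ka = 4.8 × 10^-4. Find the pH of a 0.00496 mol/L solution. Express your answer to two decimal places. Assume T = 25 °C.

pH = 2.88

HNO2 ⇌ NO2- + H+
Let x = [H+] at equilibrium. Ka = x²/(0.00496 − x).
The 5% rule fails; solving x² + Ka·x − Ka·C₀ = 0 exactly:
x = (−Ka + √(Ka² + 4·Ka·C₀))/2 = 1.32 × 10^-3 M
pH = −log[H+] = −log(1.32 × 10^-3) = 2.88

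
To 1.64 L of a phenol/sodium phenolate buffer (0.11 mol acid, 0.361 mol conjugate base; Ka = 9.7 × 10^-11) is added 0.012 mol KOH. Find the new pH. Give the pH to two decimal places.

After neutralization: n(C6H5OH) = 0.098 mol, n(C6H5O-) = 0.373 mol.
pKa = −log(9.7 × 10^-11) = 10.013
pH = pKa + log(n_C6H5O-/n_C6H5OH) = 10.013 + log(0.373/0.098) = 10.013 + (+0.580)

pH = 10.59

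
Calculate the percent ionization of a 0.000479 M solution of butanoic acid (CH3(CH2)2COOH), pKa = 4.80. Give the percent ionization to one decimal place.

CH3(CH2)2COOH ⇌ CH3(CH2)2COO- + H+; let x = [H+] at equilibrium.
Ka = 10^(−4.80) = 1.58 × 10^-5
Ka = x²/(C₀ − x); solving the quadratic gives x = 7.95 × 10^-5 M.
Fraction ionized = 7.95 × 10^-5 / 0.000479 = 0.1660 → 16.6%

16.6%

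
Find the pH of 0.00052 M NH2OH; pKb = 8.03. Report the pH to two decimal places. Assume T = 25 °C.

NH2OH + H2O ⇌ NH3OH+ + OH-
Kb = 10^(−8.03) = 9.33 × 10^-9
Kb = [OH-]²/(0.00052 − [OH-]) = 9.33 × 10^-9
Neglecting [OH-] in the denominator: [OH-] = √(9.33 × 10^-9 × 0.00052) = 2.20 × 10^-6 M
([OH-]/C₀ = 0.42% < 5%, so the approximation holds.)
pOH = 5.66, so pH = 14.00 − pOH = 8.34

pH = 8.34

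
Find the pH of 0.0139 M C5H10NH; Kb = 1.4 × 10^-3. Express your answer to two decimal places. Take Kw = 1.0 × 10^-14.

pH = 11.58

C5H10NH + H2O ⇌ C5H10NH2+ + OH-
From the ICE table, Kb = [OH-]²/(0.0139 − [OH-]) = 1.4 × 10^-3.
Here C₀/Kb ≈ 9.93, so the small-[OH-] approximation fails. Use the quadratic:
[OH-] = [−0.0014 + √(0.0014² + 7.78e-05)]/2 = 3.77 × 10^-3 M
pOH = −log(3.77 × 10^-3) = 2.42; pH = 14.00 − 2.42 = 11.58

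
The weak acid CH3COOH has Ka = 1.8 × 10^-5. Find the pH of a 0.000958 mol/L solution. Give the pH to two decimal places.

pH = 3.91

CH3COOH ⇌ CH3COO- + H+
From the ICE table, Ka = x²/(0.000958 − x) = 1.8 × 10^-5.
Here C₀/Ka ≈ 53.2, so the small-x approximation fails. Use the quadratic:
x = (−Ka + √(Ka² + 4·Ka·C₀))/2 = 1.23 × 10^-4 M
pH = −log[H+] = −log(1.23 × 10^-4) = 3.91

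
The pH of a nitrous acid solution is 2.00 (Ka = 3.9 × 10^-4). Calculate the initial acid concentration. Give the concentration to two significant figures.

[H+] = 10^(-2.00) = 1.00 × 10^-2 M = x
Ka = x²/(C₀ − x) ⇒ C₀ = x + x²/Ka
C₀ = 1.00 × 10^-2 + (1.00 × 10^-2)²/(3.9 × 10^-4) = 2.66 × 10^-1 M

C₀ = 2.7 × 10^-1 M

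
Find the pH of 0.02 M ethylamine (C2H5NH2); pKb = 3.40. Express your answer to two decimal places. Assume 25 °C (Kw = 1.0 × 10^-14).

C2H5NH2 + H2O ⇌ C2H5NH3+ + OH-
Kb = 10^(−3.40) = 3.98 × 10^-4
Kb = [OH-]²/(0.02 − [OH-]) = 3.98 × 10^-4
The 5% rule fails; solving [OH-]² + Kb·[OH-] − Kb·C₀ = 0 exactly:
[OH-] = (−Kb + √(Kb² + 4·Kb·C₀))/2 = 2.63 × 10^-3 M
pOH = 2.58, so pH = 14.00 − pOH = 11.42

pH = 11.42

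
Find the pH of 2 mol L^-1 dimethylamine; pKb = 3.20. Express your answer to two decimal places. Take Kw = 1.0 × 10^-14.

(CH3)2NH + H2O ⇌ (CH3)2NH2+ + OH-
Kb = 10^(−3.20) = 6.31 × 10^-4
Kb = x²/(2 − x) = 6.31 × 10^-4
Neglecting x in the denominator: x = √(6.31 × 10^-4 × 2) = 3.55 × 10^-2 M
Check: 1.8% ionized — well under 5%, approximation valid.
pOH = 1.45, so pH = 14.00 − pOH = 12.55

pH = 12.55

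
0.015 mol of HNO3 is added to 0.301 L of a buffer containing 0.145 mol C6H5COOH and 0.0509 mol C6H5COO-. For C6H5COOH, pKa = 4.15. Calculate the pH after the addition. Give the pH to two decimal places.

Added H+ converts C6H5COO- to C6H5COOH: C6H5COOH → 0.16 mol, C6H5COO- → 0.0359 mol.
pH = pKa + log([A⁻]/[HA]) = 4.15 + log(0.0359/0.16) = 4.15 -0.649

pH = 3.50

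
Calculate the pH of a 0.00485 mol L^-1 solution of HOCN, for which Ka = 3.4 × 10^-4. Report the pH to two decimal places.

pH = 2.95

HOCN ⇌ OCN- + H+
Ka = [H+]²/(0.00485 − [H+]) = 3.4 × 10^-4
Here C₀/Ka ≈ 14.3, so the small-[H+] approximation fails. Use the quadratic:
[H+] = (−Ka + √(Ka² + 4·Ka·C₀))/2 = 1.13 × 10^-3 M
pH = −log[H+] = −log(1.13 × 10^-3) = 2.95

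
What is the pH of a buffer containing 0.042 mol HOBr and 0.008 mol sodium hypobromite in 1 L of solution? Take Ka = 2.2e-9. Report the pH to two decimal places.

pKa = −log(2.2 × 10^-9) = 8.658
Henderson–Hasselbalch: pH = pKa + log([OBr-]/[HOBr]) = 8.658 + log(0.008/0.042)
pH = 8.658 + (-0.720) = 7.94

pH = 7.94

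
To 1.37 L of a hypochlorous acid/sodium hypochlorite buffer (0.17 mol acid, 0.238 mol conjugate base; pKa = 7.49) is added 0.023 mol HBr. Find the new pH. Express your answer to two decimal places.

pH = 7.54

After neutralization: n(HOCl) = 0.193 mol, n(OCl-) = 0.215 mol.
pH = pKa + log([A⁻]/[HA]) = 7.49 + log(0.215/0.193) = 7.49 +0.047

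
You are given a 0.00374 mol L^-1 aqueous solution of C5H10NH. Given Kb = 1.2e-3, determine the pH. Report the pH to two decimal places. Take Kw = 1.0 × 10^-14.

pH = 11.20

C5H10NH + H2O ⇌ C5H10NH2+ + OH-
From the ICE table, Kb = x²/(0.00374 − x) = 1.2 × 10^-3.
x is not negligible relative to C₀; solve x² + 0.0012·x − 4.49e-06 = 0.
x = (−Kb + √(Kb² + 4·Kb·C₀))/2 = 1.60 × 10^-3 M
pOH = −log(1.60 × 10^-3) = 2.80; pH = 14.00 − 2.80 = 11.20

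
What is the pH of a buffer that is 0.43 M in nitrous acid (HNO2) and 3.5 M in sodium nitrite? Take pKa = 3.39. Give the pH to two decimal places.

pH = 4.30

Using pH = pKa + log([base]/[acid]) with [base]/[acid] = 3.5/0.43:
pH = 3.39 + (+0.911) = 4.30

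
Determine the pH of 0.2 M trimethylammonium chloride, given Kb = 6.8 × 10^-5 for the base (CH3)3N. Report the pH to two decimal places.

(CH3)3NH+ is the conjugate acid of the weak base (CH3)3N.
Ka = Kw/Kb = 1.0×10^-14 / 6.8 × 10^-5 = 1.47 × 10^-10
Ka = x²/(0.2 − x) = 1.47 × 10^-10
Since Ka ≪ C₀, x ≈ √(Ka·C₀) = 5.42 × 10^-6 M.
(x/C₀ = 0.0027% < 5%, so the approximation holds.)
pH = −log(5.42 × 10^-6) = 5.27

pH = 5.27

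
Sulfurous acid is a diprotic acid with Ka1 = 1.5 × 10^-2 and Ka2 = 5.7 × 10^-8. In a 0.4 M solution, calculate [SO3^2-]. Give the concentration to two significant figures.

5.7 × 10^-8 M

First ionization gives [H+] ≈ [HSO3-] = 7.03 × 10^-2 M.
Second step: Ka2 = [H+][SO3^2-]/[HSO3-] ≈ [SO3^2-] (since [H+] ≈ [HSO3-]).
So [SO3^2-] ≈ Ka2.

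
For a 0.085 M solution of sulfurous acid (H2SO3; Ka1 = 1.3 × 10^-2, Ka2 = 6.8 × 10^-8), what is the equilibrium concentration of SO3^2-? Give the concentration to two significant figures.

First ionization gives [H+] ≈ [HSO3-] = 2.74 × 10^-2 M.
Second step: Ka2 = [H+][SO3^2-]/[HSO3-] ≈ [SO3^2-] (since [H+] ≈ [HSO3-]).
So [SO3^2-] ≈ Ka2.

6.8 × 10^-8 M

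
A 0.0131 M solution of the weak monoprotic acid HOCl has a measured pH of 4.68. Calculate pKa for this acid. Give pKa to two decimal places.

pKa = 7.48

[H+] = 10^(-4.68) = 2.09 × 10^-5 M
At equilibrium [HA] = 0.0131 − 2.09 × 10^-5 = 1.31 × 10^-2 M
Ka = [H+][A-]/[HA] = (2.09 × 10^-5)² / 1.31 × 10^-2 = 3.33 × 10^-8
pKa = -log(3.33 × 10^-8) = 7.48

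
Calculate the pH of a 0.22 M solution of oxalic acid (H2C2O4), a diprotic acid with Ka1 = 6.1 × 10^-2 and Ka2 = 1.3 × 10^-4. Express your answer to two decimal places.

Since Ka1 ≫ Ka2, the first ionization dominates [H+].
Ka1 = x²/(0.22 − x) = 6.1 × 10^-2
Solving the quadratic: x = (−Ka1 + √(Ka1² + 4·Ka1·C₀))/2 = 8.93 × 10^-2 M
pH = −log(8.93 × 10^-2) = 1.05

pH = 1.05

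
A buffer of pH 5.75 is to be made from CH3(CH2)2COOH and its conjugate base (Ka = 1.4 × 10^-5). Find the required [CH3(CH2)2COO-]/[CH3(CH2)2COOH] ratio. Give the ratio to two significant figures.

ratio = 7.9

pKa = -log(1.4 × 10^-5) = 4.854
pH = pKa + log(r) ⇒ log(r) = 5.75 − 4.854 = +0.896
r = [CH3(CH2)2COO-]/[CH3(CH2)2COOH] = 10^(+0.896) = 7.87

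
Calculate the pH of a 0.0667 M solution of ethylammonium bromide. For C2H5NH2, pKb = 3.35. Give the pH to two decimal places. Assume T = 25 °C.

pH = 5.91

C2H5NH3+ is the conjugate acid of the weak base C2H5NH2.
Kb = 10^(−3.35) = 4.47 × 10^-4
Ka = Kw/Kb = 1.0×10^-14 / 4.47 × 10^-4 = 2.24 × 10^-11
Ka = [H+]²/(0.0667 − [H+]) = 2.24 × 10^-11
Neglecting [H+] in the denominator: [H+] = √(2.24 × 10^-11 × 0.0667) = 1.22 × 10^-6 M
Check: 0.0018% ionized — well under 5%, approximation valid.
pH = −log(1.22 × 10^-6) = 5.91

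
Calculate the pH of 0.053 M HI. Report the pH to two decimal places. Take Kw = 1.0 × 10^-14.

pH = 1.28

HI is a strong acid and dissociates completely, so [H+] = 0.053 M.
pH = -log(0.053) = 1.28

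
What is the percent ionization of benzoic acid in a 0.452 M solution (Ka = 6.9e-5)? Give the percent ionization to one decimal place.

1.2%

C6H5COOH ⇌ C6H5COO- + H+; let x = [H+] at equilibrium.
x ≈ √(Ka·C₀) = √(6.9 × 10^-5 × 0.452) = 5.58 × 10^-3 M
% ionization = x/C₀ × 100% = 5.58 × 10^-3/0.452 × 100% = 1.2%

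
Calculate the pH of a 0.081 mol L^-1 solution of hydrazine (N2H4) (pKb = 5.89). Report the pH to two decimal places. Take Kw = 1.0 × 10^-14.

pH = 10.51

N2H4 + H2O ⇌ N2H5+ + OH-
Kb = 10^(−5.89) = 1.29 × 10^-6
From the ICE table, Kb = [OH-]²/(0.081 − [OH-]) = 1.29 × 10^-6.
Assume [OH-] ≪ 0.081: [OH-] ≈ √(1.29 × 10^-6 × 0.081) = 3.23 × 10^-4 M
pOH = 3.49, so pH = 14.00 − pOH = 10.51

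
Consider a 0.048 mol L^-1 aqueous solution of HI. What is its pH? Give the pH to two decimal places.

HI is a strong acid and dissociates completely, so [H+] = 0.048 M.
pH = -log(0.048) = 1.32

pH = 1.32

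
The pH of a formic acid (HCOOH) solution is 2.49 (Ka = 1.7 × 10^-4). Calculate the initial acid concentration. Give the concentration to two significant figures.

C₀ = 6.5 × 10^-2 M

[H+] = 10^(-2.49) = 3.24 × 10^-3 M = x
Ka = x²/(C₀ − x) ⇒ C₀ = x + x²/Ka
C₀ = 3.24 × 10^-3 + (3.24 × 10^-3)²/(1.7 × 10^-4) = 6.50 × 10^-2 M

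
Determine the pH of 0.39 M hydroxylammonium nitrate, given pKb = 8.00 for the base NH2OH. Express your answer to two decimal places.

NH3OH+ is the conjugate acid of the weak base NH2OH.
Kb = 10^(−8.00) = 1.00 × 10^-8
Ka = Kw/Kb = 1.0×10^-14 / 1.00 × 10^-8 = 1.00 × 10^-6
From the ICE table, Ka = [H+]²/(0.39 − [H+]) = 1.00 × 10^-6.
Neglecting [H+] in the denominator: [H+] = √(1.00 × 10^-6 × 0.39) = 6.24 × 10^-4 M
Check: 0.16% ionized — well under 5%, approximation valid.
pH = −log(6.24 × 10^-4) = 3.20

pH = 3.20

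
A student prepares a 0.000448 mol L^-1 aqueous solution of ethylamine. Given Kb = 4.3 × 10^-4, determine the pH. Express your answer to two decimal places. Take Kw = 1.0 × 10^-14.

C2H5NH2 + H2O ⇌ C2H5NH3+ + OH-
Kb = [OH-]²/(0.000448 − [OH-]) = 4.3 × 10^-4
The 5% rule fails; solving [OH-]² + Kb·[OH-] − Kb·C₀ = 0 exactly:
[OH-] = [−0.00043 + √(0.00043² + 7.71e-07)]/2 = 2.74 × 10^-4 M
pOH = 3.56, so pH = 14.00 − pOH = 10.44

pH = 10.44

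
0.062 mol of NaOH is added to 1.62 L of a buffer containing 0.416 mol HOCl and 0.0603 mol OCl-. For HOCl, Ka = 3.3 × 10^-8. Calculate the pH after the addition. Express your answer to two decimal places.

After neutralization: n(HOCl) = 0.354 mol, n(OCl-) = 0.122 mol.
pKa = −log(3.3 × 10^-8) = 7.481
Henderson–Hasselbalch with mole ratio 0.122/0.354: pH = 7.481 + (-0.463)

pH = 7.02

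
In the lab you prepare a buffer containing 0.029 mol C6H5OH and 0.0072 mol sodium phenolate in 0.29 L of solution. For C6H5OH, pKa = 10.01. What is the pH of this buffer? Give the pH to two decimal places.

Henderson–Hasselbalch: pH = pKa + log([C6H5O-]/[C6H5OH]) = 10.01 + log(0.0072/0.029)
pH = 10.01 + (-0.605) = 9.40

pH = 9.40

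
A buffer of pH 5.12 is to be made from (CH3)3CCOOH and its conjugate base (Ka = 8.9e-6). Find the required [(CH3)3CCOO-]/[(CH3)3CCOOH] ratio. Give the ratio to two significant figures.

pKa = -log(8.9 × 10^-6) = 5.051
pH = pKa + log(r) ⇒ log(r) = 5.12 − 5.051 = +0.069
r = [(CH3)3CCOO-]/[(CH3)3CCOOH] = 10^(+0.069) = 1.17

ratio = 1.2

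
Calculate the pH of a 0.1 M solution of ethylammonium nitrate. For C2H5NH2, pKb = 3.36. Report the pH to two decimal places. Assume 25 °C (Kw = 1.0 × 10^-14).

pH = 5.82

C2H5NH3+ is the conjugate acid of the weak base C2H5NH2.
Kb = 10^(−3.36) = 4.37 × 10^-4
Ka = Kw/Kb = 1.0×10^-14 / 4.37 × 10^-4 = 2.29 × 10^-11
Ka = x²/(0.1 − x) = 2.29 × 10^-11
Since Ka ≪ C₀, x ≈ √(Ka·C₀) = 1.51 × 10^-6 M.
pH = −log(1.51 × 10^-6) = 5.82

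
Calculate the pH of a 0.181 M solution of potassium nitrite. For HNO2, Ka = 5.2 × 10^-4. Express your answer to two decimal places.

pH = 8.27

NO2- is the conjugate base of the weak acid HNO2.
Kb = Kw/Ka = 1.0×10^-14 / 5.2 × 10^-4 = 1.92 × 10^-11
From the ICE table, Kb = x²/(0.181 − x) = 1.92 × 10^-11.
Assume x ≪ 0.181: x ≈ √(1.92 × 10^-11 × 0.181) = 1.86 × 10^-6 M
Check: 0.001% ionized — well under 5%, approximation valid.
pOH = −log(1.86 × 10^-6) = 5.73; pH = 14.00 − 5.73 = 8.27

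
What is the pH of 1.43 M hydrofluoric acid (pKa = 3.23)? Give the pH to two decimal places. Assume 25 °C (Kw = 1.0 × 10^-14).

pH = 1.54

HF ⇌ F- + H+
Ka = 10^(−3.23) = 5.89 × 10^-4
From the ICE table, Ka = x²/(1.43 − x) = 5.89 × 10^-4.
Neglecting x in the denominator: x = √(5.89 × 10^-4 × 1.43) = 2.90 × 10^-2 M
pH = −log(2.90 × 10^-2) = 1.54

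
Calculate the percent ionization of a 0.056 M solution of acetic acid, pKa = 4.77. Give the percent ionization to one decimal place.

CH3COOH ⇌ CH3COO- + H+; let x = [H+] at equilibrium.
Ka = 10^(−4.77) = 1.70 × 10^-5
x ≈ √(Ka·C₀) = √(1.70 × 10^-5 × 0.056) = 9.76 × 10^-4 M
% ionization = x/C₀ × 100% = 9.76 × 10^-4/0.056 × 100% = 1.7%

1.7%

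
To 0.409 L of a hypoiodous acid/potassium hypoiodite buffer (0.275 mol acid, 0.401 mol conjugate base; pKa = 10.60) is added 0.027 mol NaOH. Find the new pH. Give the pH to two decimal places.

pH = 10.84

OH- converts HOI to OI-: HOI → 0.248 mol, OI- → 0.428 mol.
pH = pKa + log(n_OI-/n_HOI) = 10.60 + log(0.428/0.248) = 10.60 + (+0.237)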